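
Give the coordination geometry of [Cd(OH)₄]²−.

tetrahedral

Each hydroxide is −1; balancing the −2 overall charge requires Cd(II).
Cadmium is a group-12 element; Cd(II) is therefore d¹⁰.
Coordination number: 4.
A d¹⁰ ion has no crystal-field stabilisation preference between square planar and tetrahedral, so four ligands adopt the sterically favoured tetrahedral geometry.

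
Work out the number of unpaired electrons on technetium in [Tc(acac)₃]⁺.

3

Summing ligand charges against the +1 overall charge gives an oxidation state of +4 for technetium.
Group 7 minus oxidation state 4 gives a d³ configuration.
Counting donor atoms: 3×acetylacetonate (bidentate) → 6 donors. Coordination number = 6.
In an octahedral field the d³ configuration is t₂g³e_g⁰ (only one arrangement possible), giving 3 unpaired electrons.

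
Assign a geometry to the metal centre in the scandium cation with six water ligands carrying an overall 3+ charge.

octahedral

Summing ligand charges against the +3 overall charge gives an oxidation state of +3 for scandium.
Scandium is a group-3 element; Sc(III) is therefore d⁰.
With 6 monodentate ligands the coordination number is 6.
Six donors around a single metal centre give an octahedral coordination sphere.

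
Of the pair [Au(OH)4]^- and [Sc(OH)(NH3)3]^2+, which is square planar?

[Au(OH)4]^-

For [Au(OH)4]^-: Each hydroxide is −1; balancing the −1 overall charge requires Au(III). Au sits in group 11, so the d-electron count is 11 − 3 = 8. A 5d d⁸ ion has a large crystal-field splitting; square planar leaves the high-energy d_{x²−y²} orbital empty and maximises CFSE. → square planar.
For [Sc(OH)(NH3)3]^2+: Summing ligand charges against the +2 overall charge gives an oxidation state of +3 for scandium. Sc sits in group 3, so the d-electron count is 3 − 3 = 0. A d⁰ ion has no crystal-field stabilisation preference between square planar and tetrahedral, so four ligands adopt the sterically favoured tetrahedral geometry. → tetrahedral.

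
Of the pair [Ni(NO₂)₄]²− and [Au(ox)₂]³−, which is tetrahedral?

[Au(ox)₂]³−

For [Ni(NO₂)₄]²−: Each nitro (N-bound nitrite) is −1; balancing the −2 overall charge requires Ni(II). Ni sits in group 10, so the d-electron count is 10 − 2 = 8. Nitro (N-bound nitrite) is a strong-field ligand (high in the spectrochemical series). A 3d d⁸ ion with strong-field ligands gains enough CFSE to favour square planar over tetrahedral. → square planar.
For [Au(ox)₂]³−: Ligand charges: each oxalate is −2. With an overall charge of −3 the gold centre must be in the +1 oxidation state. Group 11 minus oxidation state 1 gives a d¹⁰ configuration. A d¹⁰ ion has no crystal-field stabilisation preference between square planar and tetrahedral, so four ligands adopt the sterically favoured tetrahedral geometry. → tetrahedral.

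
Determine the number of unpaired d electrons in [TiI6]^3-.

Each iodide is −1; balancing the −3 overall charge requires Ti(III).
Titanium is a group-4 element; Ti(III) is therefore d¹.
In an octahedral field the d¹ configuration is t₂g¹e_g⁰ (only one arrangement possible), giving 1 unpaired electron.

1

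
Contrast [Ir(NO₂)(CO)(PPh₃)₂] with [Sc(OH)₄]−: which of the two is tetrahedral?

For [Ir(NO₂)(CO)(PPh₃)₂]: Ligand charges: each nitro (N-bound nitrite) is −1; carbonyl is neutral; triphenylphosphine is neutral. With an overall charge of 0 the iridium centre must be in the +1 oxidation state. Iridium is a group-9 element; Ir(I) is therefore d⁸. A 5d d⁸ ion has a large crystal-field splitting; square planar leaves the high-energy d_{x²−y²} orbital empty and maximises CFSE. → square planar.
For [Sc(OH)₄]−: Each hydroxide is −1; balancing the −1 overall charge requires Sc(III). Group 3 minus oxidation state 3 gives a d⁰ configuration. A d⁰ ion has no crystal-field stabilisation preference between square planar and tetrahedral, so four ligands adopt the sterically favoured tetrahedral geometry. → tetrahedral.

[Sc(OH)₄]−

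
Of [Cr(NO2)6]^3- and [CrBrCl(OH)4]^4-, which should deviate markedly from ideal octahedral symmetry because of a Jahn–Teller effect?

[CrBrCl(OH)4]^4-

[Cr(NO2)6]^3-: Ligand charges: each nitro (N-bound nitrite) is −1. With an overall charge of −3 the chromium centre must be in the +3 oxidation state. Group 6 minus oxidation state 3 gives a d³ configuration. The d³ configuration leaves the e_g set evenly filled (or empty) — no strong Jahn–Teller driving force.
[CrBrCl(OH)4]^4-: Ligand charges: each bromide is −1; each chloride is −1; each hydroxide is −1. With an overall charge of −4 the chromium centre must be in the +2 oxidation state. Group 6 minus oxidation state 2 gives a d⁴ configuration. Bromide, chloride, and hydroxide are weak-field ligands for a first-row metal, so the complex is high-spin. The t₂g³e_g¹ (high-spin) configuration has an unevenly filled e_g set; the Jahn–Teller theorem predicts a tetragonal distortion (typically axial elongation) to lift the degeneracy.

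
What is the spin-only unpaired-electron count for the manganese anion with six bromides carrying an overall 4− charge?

Ligand charges: each bromide is −1. With an overall charge of −4 the manganese centre must be in the +2 oxidation state.
Mn sits in group 7, so the d-electron count is 7 − 2 = 5.
The spin state decides the count: Bromide is a weak-field ligand for a first-row metal, so the complex is high-spin.
An octahedral high-spin d⁵ ion is t₂g³e_g², giving 5 unpaired electrons.

5 unpaired electrons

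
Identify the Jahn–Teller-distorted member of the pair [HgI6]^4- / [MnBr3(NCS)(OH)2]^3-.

[HgI6]^4-: Each iodide is −1; balancing the −4 overall charge requires Hg(II). Group 12 minus oxidation state 2 gives a d¹⁰ configuration. The d¹⁰ configuration leaves the e_g set evenly filled (or empty) — no strong Jahn–Teller driving force.
[MnBr3(NCS)(OH)2]^3-: Each bromide is −1; each isothiocyanate is −1; each hydroxide is −1; balancing the −3 overall charge requires Mn(III). Mn sits in group 7, so the d-electron count is 7 − 3 = 4. Bromide, hydroxide, and isothiocyanate are weak-field ligands for a first-row metal, so the complex is high-spin. The t₂g³e_g¹ (high-spin) configuration has an unevenly filled e_g set; the Jahn–Teller theorem predicts a tetragonal distortion (typically axial elongation) to lift the degeneracy.

[MnBr3(NCS)(OH)2]^3-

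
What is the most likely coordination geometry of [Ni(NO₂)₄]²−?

square planar

Summing ligand charges against the −2 overall charge gives an oxidation state of +2 for nickel.
Group 10 minus oxidation state 2 gives a d⁸ configuration.
Coordination number: 4.
Nitro (N-bound nitrite) is a strong-field ligand (high in the spectrochemical series).
A 3d d⁸ ion with strong-field ligands gains enough CFSE to favour square planar over tetrahedral.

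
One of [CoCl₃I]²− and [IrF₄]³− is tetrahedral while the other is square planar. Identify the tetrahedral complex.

[CoCl₃I]²−

For [CoCl₃I]²−: Each chloride is −1; each iodide is −1; balancing the −2 overall charge requires Co(II). Cobalt is a group-9 element; Co(II) is therefore d⁷. For a high-spin 3d d⁷ ion with weak-field ligands the small Δₜ gives little square-planar CFSE advantage, so four ligands adopt the sterically favoured tetrahedral geometry. → tetrahedral.
For [IrF₄]³−: Ligand charges: each fluoride is −1. With an overall charge of −3 the iridium centre must be in the +1 oxidation state. Iridium is a group-9 element; Ir(I) is therefore d⁸. A 5d d⁸ ion has a large crystal-field splitting; square planar leaves the high-energy d_{x²−y²} orbital empty and maximises CFSE. → square planar.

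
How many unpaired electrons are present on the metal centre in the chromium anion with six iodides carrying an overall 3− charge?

3 unpaired electrons

Summing ligand charges against the −3 overall charge gives an oxidation state of +3 for chromium.
Group 6 minus oxidation state 3 gives a d³ configuration.
In an octahedral field the d³ configuration is t₂g³e_g⁰ (only one arrangement possible), giving 3 unpaired electrons.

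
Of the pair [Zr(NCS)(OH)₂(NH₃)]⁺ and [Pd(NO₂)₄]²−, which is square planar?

For [Zr(NCS)(OH)₂(NH₃)]⁺: Each isothiocyanate is −1; each hydroxide is −1; ammonia is neutral; balancing the +1 overall charge requires Zr(IV). Zr sits in group 4, so the d-electron count is 4 − 4 = 0. A d⁰ ion has no crystal-field stabilisation preference between square planar and tetrahedral, so four ligands adopt the sterically favoured tetrahedral geometry. → tetrahedral.
For [Pd(NO₂)₄]²−: Ligand charges: each nitro (N-bound nitrite) is −1. With an overall charge of −2 the palladium centre must be in the +2 oxidation state. Palladium is a group-10 element; Pd(II) is therefore d⁸. A 4d d⁸ ion has a large crystal-field splitting; square planar leaves the high-energy d_{x²−y²} orbital empty and maximises CFSE. → square planar.

[Pd(NO₂)₄]²−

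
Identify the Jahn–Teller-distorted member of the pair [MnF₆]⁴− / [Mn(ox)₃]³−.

[MnF₆]⁴−: Summing ligand charges against the −4 overall charge gives an oxidation state of +2 for manganese. Group 7 minus oxidation state 2 gives a d⁵ configuration. Fluoride is a weak-field ligand for a first-row metal, so the complex is high-spin. The d⁵ configuration leaves the e_g set evenly filled (or empty) — no strong Jahn–Teller driving force.
[Mn(ox)₃]³−: Each oxalate is −2; balancing the −3 overall charge requires Mn(III). Mn sits in group 7, so the d-electron count is 7 − 3 = 4. Oxalate is a weak-field ligand for a first-row metal, so the complex is high-spin. The t₂g³e_g¹ (high-spin) configuration has an unevenly filled e_g set; the Jahn–Teller theorem predicts a tetragonal distortion (typically axial elongation) to lift the degeneracy.

[Mn(ox)₃]³−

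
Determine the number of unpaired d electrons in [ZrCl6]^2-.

0

Ligand charges: each chloride is −1. With an overall charge of −2 the zirconium centre must be in the +4 oxidation state.
Group 4 minus oxidation state 4 gives a d⁰ configuration.
In an octahedral field the d⁰ configuration is t₂g⁰e_g⁰, giving 0 unpaired electrons.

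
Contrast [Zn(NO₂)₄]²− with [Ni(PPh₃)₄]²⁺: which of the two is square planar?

[Ni(PPh₃)₄]²⁺

For [Zn(NO₂)₄]²−: Summing ligand charges against the −2 overall charge gives an oxidation state of +2 for zinc. Zinc is a group-12 element; Zn(II) is therefore d¹⁰. A d¹⁰ ion has no crystal-field stabilisation preference between square planar and tetrahedral, so four ligands adopt the sterically favoured tetrahedral geometry. → tetrahedral.
For [Ni(PPh₃)₄]²⁺: Ligand charges: triphenylphosphine is neutral. With an overall charge of +2 the nickel centre must be in the +2 oxidation state. Ni sits in group 10, so the d-electron count is 10 − 2 = 8. Triphenylphosphine is a strong-field ligand (high in the spectrochemical series). A 3d d⁸ ion with strong-field ligands gains enough CFSE to favour square planar over tetrahedral. → square planar.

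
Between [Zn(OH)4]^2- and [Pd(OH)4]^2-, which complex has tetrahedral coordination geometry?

[Zn(OH)4]^2-

For [Zn(OH)4]^2-: Summing ligand charges against the −2 overall charge gives an oxidation state of +2 for zinc. Zinc is a group-12 element; Zn(II) is therefore d¹⁰. A d¹⁰ ion has no crystal-field stabilisation preference between square planar and tetrahedral, so four ligands adopt the sterically favoured tetrahedral geometry. → tetrahedral.
For [Pd(OH)4]^2-: Summing ligand charges against the −2 overall charge gives an oxidation state of +2 for palladium. Palladium is a group-10 element; Pd(II) is therefore d⁸. A 4d d⁸ ion has a large crystal-field splitting; square planar leaves the high-energy d_{x²−y²} orbital empty and maximises CFSE. → square planar.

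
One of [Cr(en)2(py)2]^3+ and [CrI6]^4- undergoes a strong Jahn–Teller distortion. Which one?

[CrI6]^4-

[Cr(en)2(py)2]^3+: Ligand charges: ethylenediamine is neutral; pyridine is neutral. With an overall charge of +3 the chromium centre must be in the +3 oxidation state. Group 6 minus oxidation state 3 gives a d³ configuration. The d³ configuration leaves the e_g set evenly filled (or empty) — no strong Jahn–Teller driving force.
[CrI6]^4-: Each iodide is −1; balancing the −4 overall charge requires Cr(II). Group 6 minus oxidation state 2 gives a d⁴ configuration. Iodide is a weak-field ligand for a first-row metal, so the complex is high-spin. The t₂g³e_g¹ (high-spin) configuration has an unevenly filled e_g set; the Jahn–Teller theorem predicts a tetragonal distortion (typically axial elongation) to lift the degeneracy.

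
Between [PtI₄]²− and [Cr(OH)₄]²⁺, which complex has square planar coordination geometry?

For [PtI₄]²−: Ligand charges: each iodide is −1. With an overall charge of −2 the platinum centre must be in the +2 oxidation state. Platinum is a group-10 element; Pt(II) is therefore d⁸. A 5d d⁸ ion has a large crystal-field splitting; square planar leaves the high-energy d_{x²−y²} orbital empty and maximises CFSE. → square planar.
For [Cr(OH)₄]²⁺: Each hydroxide is −1; balancing the +2 overall charge requires Cr(VI). Cr sits in group 6, so the d-electron count is 6 − 6 = 0. A d⁰ ion has no crystal-field stabilisation preference between square planar and tetrahedral, so four ligands adopt the sterically favoured tetrahedral geometry. → tetrahedral.

[PtI₄]²−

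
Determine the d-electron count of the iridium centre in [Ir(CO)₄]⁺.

Carbonyl is neutral; balancing the +1 overall charge requires Ir(I).
Group 9 minus oxidation state 1 gives a d⁸ configuration.

d⁸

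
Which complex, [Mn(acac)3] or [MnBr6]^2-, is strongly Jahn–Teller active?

[Mn(acac)3]: Summing ligand charges against the 0 overall charge gives an oxidation state of +3 for manganese. Group 7 minus oxidation state 3 gives a d⁴ configuration. Acetylacetonate is a weak-field ligand for a first-row metal, so the complex is high-spin. The t₂g³e_g¹ (high-spin) configuration has an unevenly filled e_g set; the Jahn–Teller theorem predicts a tetragonal distortion (typically axial elongation) to lift the degeneracy.
[MnBr6]^2-: Ligand charges: each bromide is −1. With an overall charge of −2 the manganese centre must be in the +4 oxidation state. Mn sits in group 7, so the d-electron count is 7 − 4 = 3. The d³ configuration leaves the e_g set evenly filled (or empty) — no strong Jahn–Teller driving force.

[Mn(acac)3]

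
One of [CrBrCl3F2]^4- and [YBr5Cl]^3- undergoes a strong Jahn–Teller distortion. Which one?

[CrBrCl3F2]^4-: Each bromide is −1; each chloride is −1; each fluoride is −1; balancing the −4 overall charge requires Cr(II). Chromium is a group-6 element; Cr(II) is therefore d⁴. Bromide, chloride, and fluoride are weak-field ligands for a first-row metal, so the complex is high-spin. The t₂g³e_g¹ (high-spin) configuration has an unevenly filled e_g set; the Jahn–Teller theorem predicts a tetragonal distortion (typically axial elongation) to lift the degeneracy.
[YBr5Cl]^3-: Ligand charges: each bromide is −1; each chloride is −1. With an overall charge of −3 the yttrium centre must be in the +3 oxidation state. Group 3 minus oxidation state 3 gives a d⁰ configuration. The d⁰ configuration leaves the e_g set evenly filled (or empty) — no strong Jahn–Teller driving force.

[CrBrCl3F2]^4-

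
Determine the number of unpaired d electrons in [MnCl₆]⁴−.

Each chloride is −1; balancing the −4 overall charge requires Mn(II).
Manganese is a group-7 element; Mn(II) is therefore d⁵.
The spin state decides the count: Chloride is a weak-field ligand for a first-row metal, so the complex is high-spin.
An octahedral high-spin d⁵ ion is t₂g³e_g², giving 5 unpaired electrons.

5 unpaired electrons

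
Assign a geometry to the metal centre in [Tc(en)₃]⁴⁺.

octahedral

Summing ligand charges against the +4 overall charge gives an oxidation state of +4 for technetium.
Group 7 minus oxidation state 4 gives a d³ configuration.
Counting donor atoms: 3×ethylenediamine (bidentate) → 6 donors. Coordination number = 6.
Six donors around a single metal centre give an octahedral coordination sphere.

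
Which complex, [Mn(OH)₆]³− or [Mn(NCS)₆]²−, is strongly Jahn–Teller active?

[Mn(OH)₆]³−: Ligand charges: each hydroxide is −1. With an overall charge of −3 the manganese centre must be in the +3 oxidation state. Mn sits in group 7, so the d-electron count is 7 − 3 = 4. Hydroxide is a weak-field ligand for a first-row metal, so the complex is high-spin. The t₂g³e_g¹ (high-spin) configuration has an unevenly filled e_g set; the Jahn–Teller theorem predicts a tetragonal distortion (typically axial elongation) to lift the degeneracy.
[Mn(NCS)₆]²−: Ligand charges: each isothiocyanate is −1. With an overall charge of −2 the manganese centre must be in the +4 oxidation state. Manganese is a group-7 element; Mn(IV) is therefore d³. The d³ configuration leaves the e_g set evenly filled (or empty) — no strong Jahn–Teller driving force.

[Mn(OH)₆]³−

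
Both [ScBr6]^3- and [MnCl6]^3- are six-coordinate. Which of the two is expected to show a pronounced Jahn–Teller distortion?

[MnCl6]^3-

[ScBr6]^3-: Ligand charges: each bromide is −1. With an overall charge of −3 the scandium centre must be in the +3 oxidation state. Scandium is a group-3 element; Sc(III) is therefore d⁰. The d⁰ configuration leaves the e_g set evenly filled (or empty) — no strong Jahn–Teller driving force.
[MnCl6]^3-: Summing ligand charges against the −3 overall charge gives an oxidation state of +3 for manganese. Group 7 minus oxidation state 3 gives a d⁴ configuration. Chloride is a weak-field ligand for a first-row metal, so the complex is high-spin. The t₂g³e_g¹ (high-spin) configuration has an unevenly filled e_g set; the Jahn–Teller theorem predicts a tetragonal distortion (typically axial elongation) to lift the degeneracy.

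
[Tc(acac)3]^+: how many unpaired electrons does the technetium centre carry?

3

Summing ligand charges against the +1 overall charge gives an oxidation state of +4 for technetium.
Group 7 minus oxidation state 4 gives a d³ configuration.
Counting donor atoms: 3×acetylacetonate (bidentate) → 6 donors. Coordination number = 6.
In an octahedral field the d³ configuration is t₂g³e_g⁰ (only one arrangement possible), giving 3 unpaired electrons.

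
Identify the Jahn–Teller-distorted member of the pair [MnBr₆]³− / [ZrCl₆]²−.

[MnBr₆]³−

[MnBr₆]³−: Each bromide is −1; balancing the −3 overall charge requires Mn(III). Manganese is a group-7 element; Mn(III) is therefore d⁴. Bromide is a weak-field ligand for a first-row metal, so the complex is high-spin. The t₂g³e_g¹ (high-spin) configuration has an unevenly filled e_g set; the Jahn–Teller theorem predicts a tetragonal distortion (typically axial elongation) to lift the degeneracy.
[ZrCl₆]²−: Ligand charges: each chloride is −1. With an overall charge of −2 the zirconium centre must be in the +4 oxidation state. Group 4 minus oxidation state 4 gives a d⁰ configuration. The d⁰ configuration leaves the e_g set evenly filled (or empty) — no strong Jahn–Teller driving force.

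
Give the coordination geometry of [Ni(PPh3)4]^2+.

Triphenylphosphine is neutral; balancing the +2 overall charge requires Ni(II).
Group 10 minus oxidation state 2 gives a d⁸ configuration.
With 4 monodentate ligands the coordination number is 4.
Triphenylphosphine is a strong-field ligand (high in the spectrochemical series).
A 3d d⁸ ion with strong-field ligands gains enough CFSE to favour square planar over tetrahedral.

square planar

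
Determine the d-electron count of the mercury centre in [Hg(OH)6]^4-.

d¹⁰

Summing ligand charges against the −4 overall charge gives an oxidation state of +2 for mercury.
Hg sits in group 12, so the d-electron count is 12 − 2 = 10.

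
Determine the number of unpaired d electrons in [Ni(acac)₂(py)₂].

Summing ligand charges against the 0 overall charge gives an oxidation state of +2 for nickel.
Nickel is a group-10 element; Ni(II) is therefore d⁸.
Counting donor atoms: 2×acetylacetonate (bidentate) → 4 donors; 2×pyridine (monodentate) → 2 donors. Coordination number = 6.
In an octahedral field the d⁸ configuration is t₂g⁶e_g² (only one arrangement possible), giving 2 unpaired electrons.

2 unpaired electrons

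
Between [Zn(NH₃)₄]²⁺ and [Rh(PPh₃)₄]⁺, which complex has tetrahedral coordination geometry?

[Zn(NH₃)₄]²⁺

For [Zn(NH₃)₄]²⁺: Ammonia is neutral; balancing the +2 overall charge requires Zn(II). Zn sits in group 12, so the d-electron count is 12 − 2 = 10. A d¹⁰ ion has no crystal-field stabilisation preference between square planar and tetrahedral, so four ligands adopt the sterically favoured tetrahedral geometry. → tetrahedral.
For [Rh(PPh₃)₄]⁺: Triphenylphosphine is neutral; balancing the +1 overall charge requires Rh(I). Rh sits in group 9, so the d-electron count is 9 − 1 = 8. A 4d d⁸ ion has a large crystal-field splitting; square planar leaves the high-energy d_{x²−y²} orbital empty and maximises CFSE. → square planar.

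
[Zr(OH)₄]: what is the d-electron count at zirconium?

d0

Ligand charges: each hydroxide is −1. With an overall charge of 0 the zirconium centre must be in the +4 oxidation state.
Zirconium is a group-4 element; Zr(IV) is therefore d⁰.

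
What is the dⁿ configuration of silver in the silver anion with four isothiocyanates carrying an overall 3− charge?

d10

Ligand charges: each isothiocyanate is −1. With an overall charge of −3 the silver centre must be in the +1 oxidation state.
Group 11 minus oxidation state 1 gives a d¹⁰ configuration.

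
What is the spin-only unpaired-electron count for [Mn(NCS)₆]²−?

Summing ligand charges against the −2 overall charge gives an oxidation state of +4 for manganese.
Mn sits in group 7, so the d-electron count is 7 − 4 = 3.
In an octahedral field the d³ configuration is t₂g³e_g⁰ (only one arrangement possible), giving 3 unpaired electrons.

3 unpaired electrons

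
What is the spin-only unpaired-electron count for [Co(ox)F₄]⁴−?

3 unpaired electrons

Summing ligand charges against the −4 overall charge gives an oxidation state of +2 for cobalt.
Cobalt is a group-9 element; Co(II) is therefore d⁷.
Counting donor atoms: 1×oxalate (bidentate) → 2 donors; 4×fluoride (monodentate) → 4 donors. Coordination number = 6.
The spin state decides the count: Fluoride and oxalate are weak-field ligands for a first-row metal, so the complex is high-spin.
An octahedral high-spin d⁷ ion is t₂g⁵e_g², giving 3 unpaired electrons.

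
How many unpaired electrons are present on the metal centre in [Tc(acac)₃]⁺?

3

Ligand charges: each acetylacetonate is −1. With an overall charge of +1 the technetium centre must be in the +4 oxidation state.
Technetium is a group-7 element; Tc(IV) is therefore d³.
Counting donor atoms: 3×acetylacetonate (bidentate) → 6 donors. Coordination number = 6.
In an octahedral field the d³ configuration is t₂g³e_g⁰ (only one arrangement possible), giving 3 unpaired electrons.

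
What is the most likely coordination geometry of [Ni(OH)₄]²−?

Each hydroxide is −1; balancing the −2 overall charge requires Ni(II).
Group 10 minus oxidation state 2 gives a d⁸ configuration.
Coordination number: 4.
Hydroxide is a weak-field ligand.
With weak-field ligands the CFSE gain from square planar is small, so a 3d d⁸ ion takes the sterically preferred tetrahedral geometry.

tetrahedral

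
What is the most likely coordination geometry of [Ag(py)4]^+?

tetrahedral

Pyridine is neutral; balancing the +1 overall charge requires Ag(I).
Silver is a group-11 element; Ag(I) is therefore d¹⁰.
With 4 monodentate ligands the coordination number is 4.
A d¹⁰ ion has no crystal-field stabilisation preference between square planar and tetrahedral, so four ligands adopt the sterically favoured tetrahedral geometry.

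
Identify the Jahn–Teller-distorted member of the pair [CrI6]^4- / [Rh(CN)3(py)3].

[CrI6]^4-

[CrI6]^4-: Ligand charges: each iodide is −1. With an overall charge of −4 the chromium centre must be in the +2 oxidation state. Chromium is a group-6 element; Cr(II) is therefore d⁴. Iodide is a weak-field ligand for a first-row metal, so the complex is high-spin. The t₂g³e_g¹ (high-spin) configuration has an unevenly filled e_g set; the Jahn–Teller theorem predicts a tetragonal distortion (typically axial elongation) to lift the degeneracy.
[Rh(CN)3(py)3]: Ligand charges: each cyanide is −1; pyridine is neutral. With an overall charge of 0 the rhodium centre must be in the +3 oxidation state. Group 9 minus oxidation state 3 gives a d⁶ configuration. A 4d ion has a large Δₒ and is invariably low-spin. The d⁶ configuration leaves the e_g set evenly filled (or empty) — no strong Jahn–Teller driving force.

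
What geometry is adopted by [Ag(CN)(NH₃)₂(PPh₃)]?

tetrahedral

Ligand charges: each cyanide is −1; ammonia is neutral; triphenylphosphine is neutral. With an overall charge of 0 the silver centre must be in the +1 oxidation state.
Silver is a group-11 element; Ag(I) is therefore d¹⁰.
Coordination number: 4.
A d¹⁰ ion has no crystal-field stabilisation preference between square planar and tetrahedral, so four ligands adopt the sterically favoured tetrahedral geometry.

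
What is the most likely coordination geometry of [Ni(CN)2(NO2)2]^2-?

Ligand charges: each cyanide is −1; each nitro (N-bound nitrite) is −1. With an overall charge of −2 the nickel centre must be in the +2 oxidation state.
Ni sits in group 10, so the d-electron count is 10 − 2 = 8.
Coordination number: 4.
Cyanide and nitro (N-bound nitrite) are strong-field ligands (high in the spectrochemical series).
A 3d d⁸ ion with strong-field ligands gains enough CFSE to favour square planar over tetrahedral.

square planar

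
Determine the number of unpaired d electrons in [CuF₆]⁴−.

1

Summing ligand charges against the −4 overall charge gives an oxidation state of +2 for copper.
Copper is a group-11 element; Cu(II) is therefore d⁹.
In an octahedral field the d⁹ configuration is t₂g⁶e_g³ (only one arrangement possible), giving 1 unpaired electron.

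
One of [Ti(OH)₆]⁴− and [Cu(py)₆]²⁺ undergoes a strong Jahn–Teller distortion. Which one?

[Ti(OH)₆]⁴−: Ligand charges: each hydroxide is −1. With an overall charge of −4 the titanium centre must be in the +2 oxidation state. Ti sits in group 4, so the d-electron count is 4 − 2 = 2. The d² configuration leaves the e_g set evenly filled (or empty) — no strong Jahn–Teller driving force.
[Cu(py)₆]²⁺: Pyridine is neutral; balancing the +2 overall charge requires Cu(II). Copper is a group-11 element; Cu(II) is therefore d⁹. The t₂g⁶e_g³ configuration has an unevenly filled e_g set; the Jahn–Teller theorem predicts a tetragonal distortion (typically axial elongation) to lift the degeneracy.

[Cu(py)₆]²⁺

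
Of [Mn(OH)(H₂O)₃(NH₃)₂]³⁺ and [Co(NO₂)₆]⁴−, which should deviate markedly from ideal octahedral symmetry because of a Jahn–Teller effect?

[Mn(OH)(H₂O)₃(NH₃)₂]³⁺: Ligand charges: each hydroxide is −1; water is neutral; ammonia is neutral. With an overall charge of +3 the manganese centre must be in the +4 oxidation state. Mn sits in group 7, so the d-electron count is 7 − 4 = 3. The d³ configuration leaves the e_g set evenly filled (or empty) — no strong Jahn–Teller driving force.
[Co(NO₂)₆]⁴−: Summing ligand charges against the −4 overall charge gives an oxidation state of +2 for cobalt. Cobalt is a group-9 element; Co(II) is therefore d⁷. Nitro (N-bound nitrite) is a strong-field ligand (high in the spectrochemical series) for a first-row metal, so the complex is low-spin. The t₂g⁶e_g¹ (low-spin) configuration has an unevenly filled e_g set; the Jahn–Teller theorem predicts a tetragonal distortion (typically axial elongation) to lift the degeneracy.

[Co(NO₂)₆]⁴−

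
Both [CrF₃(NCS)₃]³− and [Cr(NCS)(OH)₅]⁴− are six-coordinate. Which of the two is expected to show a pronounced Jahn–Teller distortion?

[Cr(NCS)(OH)₅]⁴−

[CrF₃(NCS)₃]³−: Summing ligand charges against the −3 overall charge gives an oxidation state of +3 for chromium. Chromium is a group-6 element; Cr(III) is therefore d³. The d³ configuration leaves the e_g set evenly filled (or empty) — no strong Jahn–Teller driving force.
[Cr(NCS)(OH)₅]⁴−: Summing ligand charges against the −4 overall charge gives an oxidation state of +2 for chromium. Chromium is a group-6 element; Cr(II) is therefore d⁴. Hydroxide and isothiocyanate are weak-field ligands for a first-row metal, so the complex is high-spin. The t₂g³e_g¹ (high-spin) configuration has an unevenly filled e_g set; the Jahn–Teller theorem predicts a tetragonal distortion (typically axial elongation) to lift the degeneracy.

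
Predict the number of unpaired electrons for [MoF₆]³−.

3

Summing ligand charges against the −3 overall charge gives an oxidation state of +3 for molybdenum.
Molybdenum is a group-6 element; Mo(III) is therefore d³.
In an octahedral field the d³ configuration is t₂g³e_g⁰ (only one arrangement possible), giving 3 unpaired electrons.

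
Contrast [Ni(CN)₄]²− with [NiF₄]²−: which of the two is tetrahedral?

[NiF₄]²−

For [Ni(CN)₄]²−: Each cyanide is −1; balancing the −2 overall charge requires Ni(II). Group 10 minus oxidation state 2 gives a d⁸ configuration. Cyanide is a strong-field ligand (high in the spectrochemical series). A 3d d⁸ ion with strong-field ligands gains enough CFSE to favour square planar over tetrahedral. → square planar.
For [NiF₄]²−: Ligand charges: each fluoride is −1. With an overall charge of −2 the nickel centre must be in the +2 oxidation state. Ni sits in group 10, so the d-electron count is 10 − 2 = 8. Fluoride is a weak-field ligand. With weak-field ligands the CFSE gain from square planar is small, so a 3d d⁸ ion takes the sterically preferred tetrahedral geometry. → tetrahedral.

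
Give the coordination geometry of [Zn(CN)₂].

Summing ligand charges against the 0 overall charge gives an oxidation state of +2 for zinc.
Zn sits in group 12, so the d-electron count is 12 − 2 = 10.
Coordination number: 2.
A d¹⁰ ion with only two ligands adopts a linear arrangement (sp hybridisation; no CFSE preference).

linear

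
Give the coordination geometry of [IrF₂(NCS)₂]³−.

Each fluoride is −1; each isothiocyanate is −1; balancing the −3 overall charge requires Ir(I).
Ir sits in group 9, so the d-electron count is 9 − 1 = 8.
Coordination number: 4.
A 5d d⁸ ion has a large crystal-field splitting; square planar leaves the high-energy d_{x²−y²} orbital empty and maximises CFSE.

square planar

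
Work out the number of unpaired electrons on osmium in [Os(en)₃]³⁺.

Ligand charges: ethylenediamine is neutral. With an overall charge of +3 the osmium centre must be in the +3 oxidation state.
Osmium is a group-8 element; Os(III) is therefore d⁵.
Counting donor atoms: 3×ethylenediamine (bidentate) → 6 donors. Coordination number = 6.
The spin state decides the count: a 5d ion has a large Δₒ and is invariably low-spin.
An octahedral low-spin d⁵ ion is t₂g⁵e_g⁰, giving 1 unpaired electron.

1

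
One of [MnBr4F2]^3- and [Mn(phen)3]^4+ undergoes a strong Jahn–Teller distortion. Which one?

[MnBr4F2]^3-

[MnBr4F2]^3-: Ligand charges: each bromide is −1; each fluoride is −1. With an overall charge of −3 the manganese centre must be in the +3 oxidation state. Group 7 minus oxidation state 3 gives a d⁴ configuration. Bromide and fluoride are weak-field ligands for a first-row metal, so the complex is high-spin. The t₂g³e_g¹ (high-spin) configuration has an unevenly filled e_g set; the Jahn–Teller theorem predicts a tetragonal distortion (typically axial elongation) to lift the degeneracy.
[Mn(phen)3]^4+: Ligand charges: 1,10-phenanthroline is neutral. With an overall charge of +4 the manganese centre must be in the +4 oxidation state. Group 7 minus oxidation state 4 gives a d³ configuration. The d³ configuration leaves the e_g set evenly filled (or empty) — no strong Jahn–Teller driving force.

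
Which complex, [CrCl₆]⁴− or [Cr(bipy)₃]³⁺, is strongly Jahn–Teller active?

[CrCl₆]⁴−: Each chloride is −1; balancing the −4 overall charge requires Cr(II). Chromium is a group-6 element; Cr(II) is therefore d⁴. Chloride is a weak-field ligand for a first-row metal, so the complex is high-spin. The t₂g³e_g¹ (high-spin) configuration has an unevenly filled e_g set; the Jahn–Teller theorem predicts a tetragonal distortion (typically axial elongation) to lift the degeneracy.
[Cr(bipy)₃]³⁺: Summing ligand charges against the +3 overall charge gives an oxidation state of +3 for chromium. Chromium is a group-6 element; Cr(III) is therefore d³. The d³ configuration leaves the e_g set evenly filled (or empty) — no strong Jahn–Teller driving force.

[CrCl₆]⁴−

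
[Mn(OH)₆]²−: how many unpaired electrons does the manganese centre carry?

Each hydroxide is −1; balancing the −2 overall charge requires Mn(IV).
Manganese is a group-7 element; Mn(IV) is therefore d³.
In an octahedral field the d³ configuration is t₂g³e_g⁰ (only one arrangement possible), giving 3 unpaired electrons.

3 unpaired electrons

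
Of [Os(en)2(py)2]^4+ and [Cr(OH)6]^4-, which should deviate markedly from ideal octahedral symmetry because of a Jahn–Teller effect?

[Os(en)2(py)2]^4+: Ligand charges: ethylenediamine is neutral; pyridine is neutral. With an overall charge of +4 the osmium centre must be in the +4 oxidation state. Os sits in group 8, so the d-electron count is 8 − 4 = 4. A 5d ion has a large Δₒ and is invariably low-spin. The d⁴ configuration leaves the e_g set evenly filled (or empty) — no strong Jahn–Teller driving force.
[Cr(OH)6]^4-: Ligand charges: each hydroxide is −1. With an overall charge of −4 the chromium centre must be in the +2 oxidation state. Chromium is a group-6 element; Cr(II) is therefore d⁴. Hydroxide is a weak-field ligand for a first-row metal, so the complex is high-spin. The t₂g³e_g¹ (high-spin) configuration has an unevenly filled e_g set; the Jahn–Teller theorem predicts a tetragonal distortion (typically axial elongation) to lift the degeneracy.

[Cr(OH)6]^4-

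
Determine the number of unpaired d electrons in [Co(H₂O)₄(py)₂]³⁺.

Summing ligand charges against the +3 overall charge gives an oxidation state of +3 for cobalt.
Cobalt is a group-9 element; Co(III) is therefore d⁶.
The spin state decides the count: Co(III) has an exceptionally large octahedral splitting and is low-spin with essentially every ligand except fluoride.
An octahedral low-spin d⁶ ion is t₂g⁶e_g⁰, giving 0 unpaired electrons.

0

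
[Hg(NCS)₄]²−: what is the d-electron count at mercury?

Summing ligand charges against the −2 overall charge gives an oxidation state of +2 for mercury.
Mercury is a group-12 element; Hg(II) is therefore d¹⁰.

d10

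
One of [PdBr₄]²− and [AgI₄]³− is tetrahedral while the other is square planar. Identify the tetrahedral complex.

[AgI₄]³−

For [PdBr₄]²−: Ligand charges: each bromide is −1. With an overall charge of −2 the palladium centre must be in the +2 oxidation state. Palladium is a group-10 element; Pd(II) is therefore d⁸. A 4d d⁸ ion has a large crystal-field splitting; square planar leaves the high-energy d_{x²−y²} orbital empty and maximises CFSE. → square planar.
For [AgI₄]³−: Each iodide is −1; balancing the −3 overall charge requires Ag(I). Silver is a group-11 element; Ag(I) is therefore d¹⁰. A d¹⁰ ion has no crystal-field stabilisation preference between square planar and tetrahedral, so four ligands adopt the sterically favoured tetrahedral geometry. → tetrahedral.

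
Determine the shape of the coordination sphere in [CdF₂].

linear

Each fluoride is −1; balancing the 0 overall charge requires Cd(II).
Cd sits in group 12, so the d-electron count is 12 − 2 = 10.
Coordination number: 2.
A d¹⁰ ion with only two ligands adopts a linear arrangement (sp hybridisation; no CFSE preference).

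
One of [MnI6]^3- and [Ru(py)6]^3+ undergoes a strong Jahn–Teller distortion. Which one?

[MnI6]^3-

[MnI6]^3-: Ligand charges: each iodide is −1. With an overall charge of −3 the manganese centre must be in the +3 oxidation state. Group 7 minus oxidation state 3 gives a d⁴ configuration. Iodide is a weak-field ligand for a first-row metal, so the complex is high-spin. The t₂g³e_g¹ (high-spin) configuration has an unevenly filled e_g set; the Jahn–Teller theorem predicts a tetragonal distortion (typically axial elongation) to lift the degeneracy.
[Ru(py)6]^3+: Pyridine is neutral; balancing the +3 overall charge requires Ru(III). Ru sits in group 8, so the d-electron count is 8 − 3 = 5. A 4d ion has a large Δₒ and is invariably low-spin. The d⁵ configuration leaves the e_g set evenly filled (or empty) — no strong Jahn–Teller driving force.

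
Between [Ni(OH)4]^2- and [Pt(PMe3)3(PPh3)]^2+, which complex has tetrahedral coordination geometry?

[Ni(OH)4]^2-

For [Ni(OH)4]^2-: Ligand charges: each hydroxide is −1. With an overall charge of −2 the nickel centre must be in the +2 oxidation state. Nickel is a group-10 element; Ni(II) is therefore d⁸. Hydroxide is a weak-field ligand. With weak-field ligands the CFSE gain from square planar is small, so a 3d d⁸ ion takes the sterically preferred tetrahedral geometry. → tetrahedral.
For [Pt(PMe3)3(PPh3)]^2+: Ligand charges: trimethylphosphine is neutral; triphenylphosphine is neutral. With an overall charge of +2 the platinum centre must be in the +2 oxidation state. Platinum is a group-10 element; Pt(II) is therefore d⁸. A 5d d⁸ ion has a large crystal-field splitting; square planar leaves the high-energy d_{x²−y²} orbital empty and maximises CFSE. → square planar.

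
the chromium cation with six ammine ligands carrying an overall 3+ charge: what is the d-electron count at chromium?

d3

Ligand charges: ammonia is neutral. With an overall charge of +3 the chromium centre must be in the +3 oxidation state.
Group 6 minus oxidation state 3 gives a d³ configuration.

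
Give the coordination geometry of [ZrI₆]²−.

Ligand charges: each iodide is −1. With an overall charge of −2 the zirconium centre must be in the +4 oxidation state.
Group 4 minus oxidation state 4 gives a d⁰ configuration.
Coordination number: 6.
Six donors around a single metal centre give an octahedral coordination sphere.

octahedral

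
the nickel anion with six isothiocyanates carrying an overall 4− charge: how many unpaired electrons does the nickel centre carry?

2

Each isothiocyanate is −1; balancing the −4 overall charge requires Ni(II).
Nickel is a group-10 element; Ni(II) is therefore d⁸.
In an octahedral field the d⁸ configuration is t₂g⁶e_g² (only one arrangement possible), giving 2 unpaired electrons.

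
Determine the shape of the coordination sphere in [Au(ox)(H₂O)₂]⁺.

Ligand charges: each oxalate is −2; water is neutral. With an overall charge of +1 the gold centre must be in the +3 oxidation state.
Au sits in group 11, so the d-electron count is 11 − 3 = 8.
Counting donor atoms: 1×oxalate (bidentate) → 2 donors; 2×water (monodentate) → 2 donors. Coordination number = 4.
A 5d d⁸ ion has a large crystal-field splitting; square planar leaves the high-energy d_{x²−y²} orbital empty and maximises CFSE.

square planar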